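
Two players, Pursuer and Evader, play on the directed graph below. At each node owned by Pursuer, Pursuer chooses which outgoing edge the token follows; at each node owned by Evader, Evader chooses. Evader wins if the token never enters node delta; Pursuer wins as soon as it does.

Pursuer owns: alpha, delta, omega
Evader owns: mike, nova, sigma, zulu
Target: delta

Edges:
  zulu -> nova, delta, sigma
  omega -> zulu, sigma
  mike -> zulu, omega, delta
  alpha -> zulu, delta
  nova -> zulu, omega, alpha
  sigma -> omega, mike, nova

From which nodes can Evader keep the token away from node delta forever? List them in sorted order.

A0 = {delta}
A1: add {alpha} — alpha (Pursuer) has alpha→delta.
A2 = A1; e.g. zulu (Evader) can still go to nova. Fixed point.
Pursuer's attractor = {alpha, delta}; Evader avoids the target exactly from the complement.

mike, nova, omega, sigma, zulu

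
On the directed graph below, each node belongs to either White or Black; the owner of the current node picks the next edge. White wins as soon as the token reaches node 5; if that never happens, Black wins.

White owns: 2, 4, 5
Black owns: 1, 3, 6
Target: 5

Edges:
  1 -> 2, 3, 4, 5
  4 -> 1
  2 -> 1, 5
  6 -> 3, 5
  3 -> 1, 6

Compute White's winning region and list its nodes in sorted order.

A0 = {5}
A1: add {2} — 2 (White) has 2→5.
A2 = A1; e.g. 1 (Black) can still go to 3. Fixed point.
White's winning region = {2, 5}.

2, 5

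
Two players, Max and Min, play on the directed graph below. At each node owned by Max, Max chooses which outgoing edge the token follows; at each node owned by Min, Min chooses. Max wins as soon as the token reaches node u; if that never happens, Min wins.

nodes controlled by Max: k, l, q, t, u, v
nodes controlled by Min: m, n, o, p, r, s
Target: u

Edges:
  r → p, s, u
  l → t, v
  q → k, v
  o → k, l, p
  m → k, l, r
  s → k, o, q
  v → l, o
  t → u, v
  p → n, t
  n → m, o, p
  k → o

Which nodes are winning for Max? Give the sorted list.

A0 = {u}
A1: add {t} — t (Max) has t→u.
A2: add {l} — l (Max) has l→t.
A3: add {v} — v (Max) has v→l.
A4: add {q} — q (Max) has q→v.
A5 = A4; e.g. k (Max) has no edge into A4. Fixed point.
Max's winning region = {l, q, t, u, v}.

l, q, t, u, v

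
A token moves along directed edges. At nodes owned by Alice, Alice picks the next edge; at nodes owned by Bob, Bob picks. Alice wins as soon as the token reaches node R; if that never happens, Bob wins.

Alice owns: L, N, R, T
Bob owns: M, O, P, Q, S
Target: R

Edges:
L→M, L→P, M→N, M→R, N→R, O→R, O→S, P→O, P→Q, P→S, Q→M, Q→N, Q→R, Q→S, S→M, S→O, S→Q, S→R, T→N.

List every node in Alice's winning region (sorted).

L, M, N, R, T

A0 = {R}
A1: add {N} — N (Alice) has N→R.
A2: add {M, T} — M (Bob): all of {N, R} already in; T (Alice) has T→N.
A3: add {L} — L (Alice) has L→M.
A4 = A3; e.g. O (Bob) can still go to S. Fixed point.
Alice's winning region = {L, M, N, R, T}.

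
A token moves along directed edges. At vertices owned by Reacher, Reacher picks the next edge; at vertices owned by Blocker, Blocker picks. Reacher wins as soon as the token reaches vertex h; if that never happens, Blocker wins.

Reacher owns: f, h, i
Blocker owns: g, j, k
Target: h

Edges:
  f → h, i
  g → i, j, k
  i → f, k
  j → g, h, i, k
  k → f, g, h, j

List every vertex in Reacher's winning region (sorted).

f, h, i

A0 = {h}
A1: add {f} — f (Reacher) has f→h.
A2: add {i} — i (Reacher) has i→f.
A3 = A2; e.g. g (Blocker) can still go to j. Fixed point.
Reacher's winning region = {f, h, i}.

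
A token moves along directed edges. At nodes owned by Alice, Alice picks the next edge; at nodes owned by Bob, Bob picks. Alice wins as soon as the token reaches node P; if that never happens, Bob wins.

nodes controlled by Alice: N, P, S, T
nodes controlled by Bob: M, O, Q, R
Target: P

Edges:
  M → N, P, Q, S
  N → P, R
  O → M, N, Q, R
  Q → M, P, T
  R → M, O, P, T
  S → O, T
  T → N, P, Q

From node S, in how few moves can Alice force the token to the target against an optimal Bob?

2

A0 = {P}
A1: add {N, T} — N (Alice) has N→P; T (Alice) has T→P.
A2: add {S} — S (Alice) has S→T.
A3 = A2; e.g. M (Bob) can still go to Q. Fixed point.
S enters the attractor at level 2, so Alice can force the target in 2 moves from there.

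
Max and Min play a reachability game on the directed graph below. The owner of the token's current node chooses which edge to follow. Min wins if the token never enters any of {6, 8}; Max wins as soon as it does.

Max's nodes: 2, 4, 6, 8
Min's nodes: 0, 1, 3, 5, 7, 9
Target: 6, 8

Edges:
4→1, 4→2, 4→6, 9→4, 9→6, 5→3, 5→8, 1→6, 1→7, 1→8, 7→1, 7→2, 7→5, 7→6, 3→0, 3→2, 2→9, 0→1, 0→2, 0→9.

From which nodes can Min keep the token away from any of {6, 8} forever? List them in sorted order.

0, 1, 3, 5, 7

A0 = {6, 8}
A1: add {4} — 4 (Max) has 4→6.
A2: add {9} — 9 (Min): all of {4, 6} already in.
A3: add {2} — 2 (Max) has 2→9.
A4 = A3; e.g. 0 (Min) can still go to 1. Fixed point.
Max's attractor = {2, 4, 6, 8, 9}; Min avoids the target exactly from the complement.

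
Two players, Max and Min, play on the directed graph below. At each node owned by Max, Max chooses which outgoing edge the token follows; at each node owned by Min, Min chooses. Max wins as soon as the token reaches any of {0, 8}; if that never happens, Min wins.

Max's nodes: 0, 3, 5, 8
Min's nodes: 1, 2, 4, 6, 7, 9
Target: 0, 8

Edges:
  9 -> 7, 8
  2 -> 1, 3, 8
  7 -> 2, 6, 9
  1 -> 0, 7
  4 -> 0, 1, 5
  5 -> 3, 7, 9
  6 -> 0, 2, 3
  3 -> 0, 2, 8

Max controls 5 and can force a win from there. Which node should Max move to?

3

A0 = {0, 8}
A1: add {3} — 3 (Max) has 3→0.
A2: add {5} — 5 (Max) has 5→3.
A3 = A2; e.g. 1 (Min) can still go to 7. Fixed point.
From 5, successor 3 is in the attractor (rank 1); the other successors 7, 9 are not.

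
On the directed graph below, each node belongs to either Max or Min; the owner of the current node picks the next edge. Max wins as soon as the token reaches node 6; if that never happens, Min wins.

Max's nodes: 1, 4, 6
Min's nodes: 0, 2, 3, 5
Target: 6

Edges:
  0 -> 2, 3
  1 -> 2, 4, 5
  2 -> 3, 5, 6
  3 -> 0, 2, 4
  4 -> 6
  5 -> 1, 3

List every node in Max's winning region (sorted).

1, 4, 6

A0 = {6}
A1: add {4} — 4 (Max) has 4→6.
A2: add {1} — 1 (Max) has 1→4.
A3 = A2; e.g. 0 (Min) can still go to 2. Fixed point.
Max's winning region = {1, 4, 6}.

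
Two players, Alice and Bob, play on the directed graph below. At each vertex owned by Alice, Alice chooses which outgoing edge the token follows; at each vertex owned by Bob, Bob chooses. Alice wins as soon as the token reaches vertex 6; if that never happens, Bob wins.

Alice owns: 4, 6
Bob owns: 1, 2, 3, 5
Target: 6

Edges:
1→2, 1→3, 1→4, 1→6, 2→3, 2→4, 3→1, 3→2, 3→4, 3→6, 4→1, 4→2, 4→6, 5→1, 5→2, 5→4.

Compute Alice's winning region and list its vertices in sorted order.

4, 6

A0 = {6}
A1: add {4} — 4 (Alice) has 4→6.
A2 = A1; e.g. 1 (Bob) can still go to 2. Fixed point.
Alice's winning region = {4, 6}.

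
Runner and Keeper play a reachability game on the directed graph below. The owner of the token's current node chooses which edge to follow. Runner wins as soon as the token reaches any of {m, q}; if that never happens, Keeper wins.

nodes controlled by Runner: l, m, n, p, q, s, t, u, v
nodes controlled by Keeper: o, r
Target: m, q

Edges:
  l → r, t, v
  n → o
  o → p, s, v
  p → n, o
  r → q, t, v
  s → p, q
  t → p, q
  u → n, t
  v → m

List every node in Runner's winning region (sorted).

l, m, q, r, s, t, u, v

A0 = {m, q}
A1: add {s, t, v} — s (Runner) has s→q; t (Runner) has t→q; v (Runner) has v→m.
A2: add {l, r, u} — l (Runner) has l→t; r (Keeper): all of {q, t, v} already in; u (Runner) has u→t.
A3 = A2; e.g. n (Runner) has no edge into A2. Fixed point.
Runner's winning region = {l, m, q, r, s, t, u, v}.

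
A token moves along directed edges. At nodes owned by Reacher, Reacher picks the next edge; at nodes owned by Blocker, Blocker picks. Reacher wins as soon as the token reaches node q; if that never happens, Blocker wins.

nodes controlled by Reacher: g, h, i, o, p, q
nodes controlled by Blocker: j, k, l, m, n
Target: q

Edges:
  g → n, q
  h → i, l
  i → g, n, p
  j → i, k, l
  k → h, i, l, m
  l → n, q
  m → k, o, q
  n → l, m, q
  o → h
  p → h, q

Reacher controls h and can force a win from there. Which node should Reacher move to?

A0 = {q}
A1: add {g, p} — g (Reacher) has g→q; p (Reacher) has p→q.
A2: add {i} — i (Reacher) has i→g.
A3: add {h} — h (Reacher) has h→i.
A4: add {o} — o (Reacher) has o→h.
A5 = A4; e.g. j (Blocker) can still go to k. Fixed point.
From h, successor i is in the attractor (rank 2); the other successor l is not.

i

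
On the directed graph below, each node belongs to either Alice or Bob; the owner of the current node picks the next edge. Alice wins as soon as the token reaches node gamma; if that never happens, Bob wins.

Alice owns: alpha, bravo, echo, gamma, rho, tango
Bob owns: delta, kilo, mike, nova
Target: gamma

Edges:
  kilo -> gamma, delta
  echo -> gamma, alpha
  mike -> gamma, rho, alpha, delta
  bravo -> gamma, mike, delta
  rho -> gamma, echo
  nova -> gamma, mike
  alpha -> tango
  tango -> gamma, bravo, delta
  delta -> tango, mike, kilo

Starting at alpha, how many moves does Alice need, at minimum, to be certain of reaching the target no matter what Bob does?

2

A0 = {gamma}
A1: add {bravo, echo, rho, tango} — tango (Alice) has tango→gamma; rho (Alice) has rho→gamma; bravo (Alice) has bravo→gamma; echo (Alice) has echo→gamma.
A2: add {alpha} — alpha (Alice) has alpha→tango.
A3 = A2; e.g. mike (Bob) can still go to delta. Fixed point.
alpha enters the attractor at level 2, so Alice can force the target in 2 moves from there.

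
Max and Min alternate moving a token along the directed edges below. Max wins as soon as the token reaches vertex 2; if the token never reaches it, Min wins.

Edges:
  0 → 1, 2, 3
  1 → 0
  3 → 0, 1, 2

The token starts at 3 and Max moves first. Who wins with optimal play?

Track states (vertex, player-to-move).
A0 = {(2,Max), (2,Min)}
A1: add {(0,Max), (3,Max)}.
(3,Max) ∈ A1 ⇒ Max forces the target.

Max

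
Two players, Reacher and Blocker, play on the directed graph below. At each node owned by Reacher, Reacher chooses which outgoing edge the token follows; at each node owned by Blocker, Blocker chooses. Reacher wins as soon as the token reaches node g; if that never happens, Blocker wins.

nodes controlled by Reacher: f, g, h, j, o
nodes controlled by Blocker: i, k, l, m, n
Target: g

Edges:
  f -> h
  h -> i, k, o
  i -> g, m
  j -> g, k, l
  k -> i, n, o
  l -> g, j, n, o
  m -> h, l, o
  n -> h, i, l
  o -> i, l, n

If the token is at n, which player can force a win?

Blocker

A0 = {g}
A1: add {j} — j (Reacher) has j→g.
A2 = A1; e.g. f (Reacher) has no edge into A1. Fixed point.
n never enters the attractor, so Blocker can avoid the target forever.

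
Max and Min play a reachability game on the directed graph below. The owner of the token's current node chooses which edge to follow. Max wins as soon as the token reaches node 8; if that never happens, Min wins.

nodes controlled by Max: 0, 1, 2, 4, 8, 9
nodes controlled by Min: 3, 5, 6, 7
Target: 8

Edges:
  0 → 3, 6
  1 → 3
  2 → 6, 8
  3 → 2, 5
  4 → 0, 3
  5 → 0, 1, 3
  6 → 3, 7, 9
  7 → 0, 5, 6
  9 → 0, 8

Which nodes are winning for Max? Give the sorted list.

2, 8, 9

A0 = {8}
A1: add {2, 9} — 2 (Max) has 2→8; 9 (Max) has 9→8.
A2 = A1; e.g. 0 (Max) has no edge into A1. Fixed point.
Max's winning region = {2, 8, 9}.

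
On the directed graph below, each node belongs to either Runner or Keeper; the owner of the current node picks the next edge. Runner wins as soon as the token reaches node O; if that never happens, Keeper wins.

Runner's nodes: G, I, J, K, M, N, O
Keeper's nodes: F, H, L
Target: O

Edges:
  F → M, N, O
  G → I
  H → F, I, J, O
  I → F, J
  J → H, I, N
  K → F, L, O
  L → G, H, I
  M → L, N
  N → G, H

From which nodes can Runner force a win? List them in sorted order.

A0 = {O}
A1: add {K} — K (Runner) has K→O.
A2 = A1; e.g. F (Keeper) can still go to M. Fixed point.
Runner's winning region = {K, O}.

K, O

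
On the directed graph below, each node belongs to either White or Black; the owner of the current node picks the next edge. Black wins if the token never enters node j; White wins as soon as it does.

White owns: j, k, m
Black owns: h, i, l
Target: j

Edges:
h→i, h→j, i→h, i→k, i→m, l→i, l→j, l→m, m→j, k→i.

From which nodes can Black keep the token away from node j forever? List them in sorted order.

h, i, k, l

A0 = {j}
A1: add {m} — m (White) has m→j.
A2 = A1; e.g. h (Black) can still go to i. Fixed point.
White's attractor = {j, m}; Black avoids the target exactly from the complement.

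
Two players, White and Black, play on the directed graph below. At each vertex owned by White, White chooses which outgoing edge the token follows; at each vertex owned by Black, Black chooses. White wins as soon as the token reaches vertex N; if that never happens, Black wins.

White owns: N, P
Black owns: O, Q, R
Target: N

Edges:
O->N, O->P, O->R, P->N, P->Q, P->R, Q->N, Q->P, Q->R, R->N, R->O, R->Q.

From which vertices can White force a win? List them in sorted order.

A0 = {N}
A1: add {P} — P (White) has P→N.
A2 = A1; e.g. O (Black) can still go to R. Fixed point.
White's winning region = {N, P}.

N, P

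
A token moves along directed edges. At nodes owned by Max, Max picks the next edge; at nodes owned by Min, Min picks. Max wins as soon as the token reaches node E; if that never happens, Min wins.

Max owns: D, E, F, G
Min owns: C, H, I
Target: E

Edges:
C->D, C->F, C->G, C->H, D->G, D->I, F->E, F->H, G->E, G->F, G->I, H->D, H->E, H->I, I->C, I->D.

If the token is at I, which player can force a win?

Min

A0 = {E}
A1: add {F, G} — F (Max) has F→E; G (Max) has G→E.
A2: add {D} — D (Max) has D→G.
A3 = A2; e.g. C (Min) can still go to H. Fixed point.
I never enters the attractor, so Min can avoid the target forever.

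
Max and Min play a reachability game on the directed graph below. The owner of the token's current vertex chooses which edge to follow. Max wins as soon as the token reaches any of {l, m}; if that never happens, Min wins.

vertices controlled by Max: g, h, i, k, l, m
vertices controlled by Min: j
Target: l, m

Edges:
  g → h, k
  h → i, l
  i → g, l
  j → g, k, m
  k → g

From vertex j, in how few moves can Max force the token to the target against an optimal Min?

A0 = {l, m}
A1: add {h, i} — h (Max) has h→l; i (Max) has i→l.
A2: add {g} — g (Max) has g→h.
A3: add {k} — k (Max) has k→g.
A4: add {j} — j (Min): all of {g, k, m} already in.
A4 = all vertices. Fixed point.
j enters the attractor at level 4, so Max can force the target in 4 moves from there.

4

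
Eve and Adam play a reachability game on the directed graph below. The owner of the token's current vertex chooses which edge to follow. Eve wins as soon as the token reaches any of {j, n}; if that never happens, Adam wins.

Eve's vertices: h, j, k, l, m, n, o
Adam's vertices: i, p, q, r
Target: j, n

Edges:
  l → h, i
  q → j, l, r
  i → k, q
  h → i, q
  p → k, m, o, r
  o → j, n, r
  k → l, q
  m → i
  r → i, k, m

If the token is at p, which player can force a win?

A0 = {j, n}
A1: add {o} — o (Eve) has o→j.
A2 = A1; e.g. h (Eve) has no edge into A1. Fixed point.
p never enters the attractor, so Adam can avoid the target forever.

Adam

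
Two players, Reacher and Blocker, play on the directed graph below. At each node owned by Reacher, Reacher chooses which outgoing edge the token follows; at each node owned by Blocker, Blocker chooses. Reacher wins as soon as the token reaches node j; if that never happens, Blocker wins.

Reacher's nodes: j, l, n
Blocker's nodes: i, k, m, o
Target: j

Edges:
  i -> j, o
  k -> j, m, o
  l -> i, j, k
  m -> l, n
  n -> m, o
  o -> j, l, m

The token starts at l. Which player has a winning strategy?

A0 = {j}
A1: add {l} — l (Reacher) has l→j.
A2 = A1; e.g. i (Blocker) can still go to o. Fixed point.
l ∈ A1, so Reacher can force the target.

Reacher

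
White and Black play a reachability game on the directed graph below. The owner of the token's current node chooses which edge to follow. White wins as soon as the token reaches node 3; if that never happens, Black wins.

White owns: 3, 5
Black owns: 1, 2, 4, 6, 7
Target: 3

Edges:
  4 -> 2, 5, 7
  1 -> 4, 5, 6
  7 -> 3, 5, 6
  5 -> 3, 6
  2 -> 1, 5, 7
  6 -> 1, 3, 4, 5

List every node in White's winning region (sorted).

3, 5

A0 = {3}
A1: add {5} — 5 (White) has 5→3.
A2 = A1; e.g. 1 (Black) can still go to 4. Fixed point.
White's winning region = {3, 5}.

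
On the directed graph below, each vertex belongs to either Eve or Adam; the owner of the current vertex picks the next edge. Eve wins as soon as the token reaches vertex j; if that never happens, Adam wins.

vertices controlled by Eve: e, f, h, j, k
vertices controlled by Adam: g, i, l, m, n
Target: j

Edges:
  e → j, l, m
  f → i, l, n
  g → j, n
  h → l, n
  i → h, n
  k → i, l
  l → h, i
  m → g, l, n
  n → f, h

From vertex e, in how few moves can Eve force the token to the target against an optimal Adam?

A0 = {j}
A1: add {e} — e (Eve) has e→j.
A2 = A1; e.g. f (Eve) has no edge into A1. Fixed point.
e enters the attractor at level 1, so Eve can force the target in 1 move from there.

1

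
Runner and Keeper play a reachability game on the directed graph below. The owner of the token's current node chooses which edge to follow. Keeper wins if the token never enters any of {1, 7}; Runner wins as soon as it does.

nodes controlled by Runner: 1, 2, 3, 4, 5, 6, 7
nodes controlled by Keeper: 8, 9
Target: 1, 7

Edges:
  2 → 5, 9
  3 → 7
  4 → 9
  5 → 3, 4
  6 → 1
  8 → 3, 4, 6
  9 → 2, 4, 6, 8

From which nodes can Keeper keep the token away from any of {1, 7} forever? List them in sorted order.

A0 = {1, 7}
A1: add {3, 6} — 3 (Runner) has 3→7; 6 (Runner) has 6→1.
A2: add {5} — 5 (Runner) has 5→3.
A3: add {2} — 2 (Runner) has 2→5.
A4 = A3; e.g. 4 (Runner) has no edge into A3. Fixed point.
Runner's attractor = {1, 2, 3, 5, 6, 7}; Keeper avoids the target exactly from the complement.

4, 8, 9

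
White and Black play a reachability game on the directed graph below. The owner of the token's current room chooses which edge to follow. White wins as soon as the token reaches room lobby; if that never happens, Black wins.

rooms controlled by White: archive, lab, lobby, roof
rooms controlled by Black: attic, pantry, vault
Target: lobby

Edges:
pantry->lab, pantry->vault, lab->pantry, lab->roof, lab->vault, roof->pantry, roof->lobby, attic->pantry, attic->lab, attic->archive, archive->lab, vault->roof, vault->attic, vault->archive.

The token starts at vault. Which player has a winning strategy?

A0 = {lobby}
A1: add {roof} — roof (White) has roof→lobby.
A2: add {lab} — lab (White) has lab→roof.
A3: add {archive} — archive (White) has archive→lab.
A4 = A3; e.g. pantry (Black) can still go to vault. Fixed point.
vault never enters the attractor, so Black can avoid the target forever.

Black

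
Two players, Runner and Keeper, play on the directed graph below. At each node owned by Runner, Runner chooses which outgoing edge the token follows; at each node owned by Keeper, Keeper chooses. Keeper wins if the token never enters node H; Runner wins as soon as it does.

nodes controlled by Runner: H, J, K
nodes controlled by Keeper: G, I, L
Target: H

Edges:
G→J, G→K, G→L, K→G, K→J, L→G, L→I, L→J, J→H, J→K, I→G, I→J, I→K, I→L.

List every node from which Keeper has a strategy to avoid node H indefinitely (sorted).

A0 = {H}
A1: add {J} — J (Runner) has J→H.
A2: add {K} — K (Runner) has K→J.
A3 = A2; e.g. G (Keeper) can still go to L. Fixed point.
Runner's attractor = {H, J, K}; Keeper avoids the target exactly from the complement.

G, I, L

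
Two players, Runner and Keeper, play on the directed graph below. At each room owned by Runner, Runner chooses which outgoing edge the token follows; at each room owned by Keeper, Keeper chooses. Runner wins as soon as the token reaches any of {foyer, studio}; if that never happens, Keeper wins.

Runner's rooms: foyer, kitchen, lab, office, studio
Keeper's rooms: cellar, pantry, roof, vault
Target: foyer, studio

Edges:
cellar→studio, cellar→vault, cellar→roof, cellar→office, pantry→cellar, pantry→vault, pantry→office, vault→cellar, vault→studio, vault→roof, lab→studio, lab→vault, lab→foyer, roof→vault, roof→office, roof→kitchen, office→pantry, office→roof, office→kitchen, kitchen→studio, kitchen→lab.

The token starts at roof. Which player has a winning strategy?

Keeper

A0 = {foyer, studio}
A1: add {kitchen, lab} — lab (Runner) has lab→studio; kitchen (Runner) has kitchen→studio.
A2: add {office} — office (Runner) has office→kitchen.
A3 = A2; e.g. cellar (Keeper) can still go to vault. Fixed point.
roof never enters the attractor, so Keeper can avoid the target forever.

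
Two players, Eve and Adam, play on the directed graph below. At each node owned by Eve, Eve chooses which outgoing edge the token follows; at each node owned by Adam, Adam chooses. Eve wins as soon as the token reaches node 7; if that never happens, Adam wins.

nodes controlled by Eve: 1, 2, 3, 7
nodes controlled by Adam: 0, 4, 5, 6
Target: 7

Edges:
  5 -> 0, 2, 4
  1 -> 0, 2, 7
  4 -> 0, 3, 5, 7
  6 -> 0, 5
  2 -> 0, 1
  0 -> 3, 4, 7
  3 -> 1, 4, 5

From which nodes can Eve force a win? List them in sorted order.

A0 = {7}
A1: add {1} — 1 (Eve) has 1→7.
A2: add {2, 3} — 2 (Eve) has 2→1; 3 (Eve) has 3→1.
A3 = A2; e.g. 0 (Adam) can still go to 4. Fixed point.
Eve's winning region = {1, 2, 3, 7}.

1, 2, 3, 7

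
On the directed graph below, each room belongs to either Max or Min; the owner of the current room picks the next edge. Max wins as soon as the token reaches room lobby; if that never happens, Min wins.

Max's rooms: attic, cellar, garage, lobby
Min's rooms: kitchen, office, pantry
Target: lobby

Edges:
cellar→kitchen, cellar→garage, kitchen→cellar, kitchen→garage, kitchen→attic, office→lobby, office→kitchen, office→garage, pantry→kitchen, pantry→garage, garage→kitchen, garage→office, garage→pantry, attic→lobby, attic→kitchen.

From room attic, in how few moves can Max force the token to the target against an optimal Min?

A0 = {lobby}
A1: add {attic} — attic (Max) has attic→lobby.
A2 = A1; e.g. cellar (Max) has no edge into A1. Fixed point.
attic enters the attractor at level 1, so Max can force the target in 1 move from there.

1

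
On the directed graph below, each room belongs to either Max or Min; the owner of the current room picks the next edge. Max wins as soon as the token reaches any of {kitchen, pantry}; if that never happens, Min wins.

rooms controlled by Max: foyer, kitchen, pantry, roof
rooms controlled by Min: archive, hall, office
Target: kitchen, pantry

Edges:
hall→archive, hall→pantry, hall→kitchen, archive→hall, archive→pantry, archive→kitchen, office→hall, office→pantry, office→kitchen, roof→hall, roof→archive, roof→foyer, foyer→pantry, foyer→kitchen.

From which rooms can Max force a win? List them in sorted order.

A0 = {kitchen, pantry}
A1: add {foyer} — foyer (Max) has foyer→pantry.
A2: add {roof} — roof (Max) has roof→foyer.
A3 = A2; e.g. hall (Min) can still go to archive. Fixed point.
Max's winning region = {foyer, kitchen, pantry, roof}.

foyer, kitchen, pantry, roof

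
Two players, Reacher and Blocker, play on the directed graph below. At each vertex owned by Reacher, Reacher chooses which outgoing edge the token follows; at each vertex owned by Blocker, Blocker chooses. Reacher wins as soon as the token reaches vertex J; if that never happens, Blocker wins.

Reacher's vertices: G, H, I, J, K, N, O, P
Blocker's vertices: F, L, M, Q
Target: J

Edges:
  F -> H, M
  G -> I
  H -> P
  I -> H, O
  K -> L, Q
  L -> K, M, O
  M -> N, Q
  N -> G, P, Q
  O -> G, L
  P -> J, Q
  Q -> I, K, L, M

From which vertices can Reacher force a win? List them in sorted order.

A0 = {J}
A1: add {P} — P (Reacher) has P→J.
A2: add {H, N} — H (Reacher) has H→P; N (Reacher) has N→P.
A3: add {I} — I (Reacher) has I→H.
A4: add {G} — G (Reacher) has G→I.
A5: add {O} — O (Reacher) has O→G.
A6 = A5; e.g. F (Blocker) can still go to M. Fixed point.
Reacher's winning region = {G, H, I, J, N, O, P}.

G, H, I, J, N, O, P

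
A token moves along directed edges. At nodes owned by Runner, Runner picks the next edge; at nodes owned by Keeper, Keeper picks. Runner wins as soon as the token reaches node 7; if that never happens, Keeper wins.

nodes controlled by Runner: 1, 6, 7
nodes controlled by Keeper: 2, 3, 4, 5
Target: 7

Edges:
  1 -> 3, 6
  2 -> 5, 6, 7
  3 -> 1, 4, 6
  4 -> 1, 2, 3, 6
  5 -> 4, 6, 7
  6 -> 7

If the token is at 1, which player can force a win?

A0 = {7}
A1: add {6} — 6 (Runner) has 6→7.
A2: add {1} — 1 (Runner) has 1→6.
A3 = A2; e.g. 2 (Keeper) can still go to 5. Fixed point.
1 ∈ A2, so Runner can force the target.

Runner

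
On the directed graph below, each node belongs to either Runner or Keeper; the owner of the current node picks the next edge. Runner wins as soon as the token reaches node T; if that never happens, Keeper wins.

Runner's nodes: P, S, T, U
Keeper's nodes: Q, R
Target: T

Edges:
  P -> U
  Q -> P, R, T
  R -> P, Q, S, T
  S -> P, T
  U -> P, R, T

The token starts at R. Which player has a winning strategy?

Keeper

A0 = {T}
A1: add {S, U} — S (Runner) has S→T; U (Runner) has U→T.
A2: add {P} — P (Runner) has P→U.
A3 = A2; e.g. Q (Keeper) can still go to R. Fixed point.
R never enters the attractor, so Keeper can avoid the target forever.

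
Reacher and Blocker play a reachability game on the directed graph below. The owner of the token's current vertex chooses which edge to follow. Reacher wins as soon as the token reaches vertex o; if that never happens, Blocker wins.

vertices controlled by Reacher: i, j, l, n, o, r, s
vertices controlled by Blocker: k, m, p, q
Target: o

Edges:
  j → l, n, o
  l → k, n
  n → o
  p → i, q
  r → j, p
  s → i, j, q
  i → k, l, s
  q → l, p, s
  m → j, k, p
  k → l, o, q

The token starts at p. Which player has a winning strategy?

Blocker

A0 = {o}
A1: add {j, n} — j (Reacher) has j→o; n (Reacher) has n→o.
A2: add {l, r, s} — l (Reacher) has l→n; r (Reacher) has r→j; s (Reacher) has s→j.
A3: add {i} — i (Reacher) has i→l.
A4 = A3; e.g. k (Blocker) can still go to q. Fixed point.
p never enters the attractor, so Blocker can avoid the target forever.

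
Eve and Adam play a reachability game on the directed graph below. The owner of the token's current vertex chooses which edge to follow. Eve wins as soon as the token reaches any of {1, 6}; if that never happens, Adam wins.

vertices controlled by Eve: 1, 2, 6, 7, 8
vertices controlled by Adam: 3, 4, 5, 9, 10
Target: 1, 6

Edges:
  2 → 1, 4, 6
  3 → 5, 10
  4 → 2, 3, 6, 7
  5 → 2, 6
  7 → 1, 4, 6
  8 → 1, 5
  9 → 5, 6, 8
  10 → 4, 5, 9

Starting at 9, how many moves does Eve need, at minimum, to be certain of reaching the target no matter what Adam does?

A0 = {1, 6}
A1: add {2, 7, 8} — 2 (Eve) has 2→1; 7 (Eve) has 7→1; 8 (Eve) has 8→1.
A2: add {5} — 5 (Adam): all of {2, 6} already in.
A3: add {9} — 9 (Adam): all of {5, 6, 8} already in.
A4 = A3; e.g. 3 (Adam) can still go to 10. Fixed point.
9 enters the attractor at level 3, so Eve can force the target in 3 moves from there.

3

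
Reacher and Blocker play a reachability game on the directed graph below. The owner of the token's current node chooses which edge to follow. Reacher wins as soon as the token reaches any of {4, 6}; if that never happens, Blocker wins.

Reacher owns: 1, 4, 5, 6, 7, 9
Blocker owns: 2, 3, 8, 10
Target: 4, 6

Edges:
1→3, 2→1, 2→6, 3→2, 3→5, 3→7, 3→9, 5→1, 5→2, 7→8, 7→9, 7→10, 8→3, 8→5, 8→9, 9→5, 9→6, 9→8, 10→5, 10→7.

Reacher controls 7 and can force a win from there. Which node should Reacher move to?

9

A0 = {4, 6}
A1: add {9} — 9 (Reacher) has 9→6.
A2: add {7} — 7 (Reacher) has 7→9.
A3 = A2; e.g. 1 (Reacher) has no edge into A2. Fixed point.
From 7, successor 9 is in the attractor (rank 1); the other successors 8, 10 are not.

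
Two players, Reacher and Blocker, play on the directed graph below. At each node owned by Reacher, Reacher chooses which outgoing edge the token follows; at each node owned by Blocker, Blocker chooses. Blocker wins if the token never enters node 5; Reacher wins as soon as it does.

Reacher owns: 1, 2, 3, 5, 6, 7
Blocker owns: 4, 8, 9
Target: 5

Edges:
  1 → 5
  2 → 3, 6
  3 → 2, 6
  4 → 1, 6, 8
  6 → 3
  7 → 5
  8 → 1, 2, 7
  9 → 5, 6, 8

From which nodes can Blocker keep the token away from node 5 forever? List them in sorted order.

2, 3, 4, 6, 8, 9

A0 = {5}
A1: add {1, 7} — 1 (Reacher) has 1→5; 7 (Reacher) has 7→5.
A2 = A1; e.g. 2 (Reacher) has no edge into A1. Fixed point.
Reacher's attractor = {1, 5, 7}; Blocker avoids the target exactly from the complement.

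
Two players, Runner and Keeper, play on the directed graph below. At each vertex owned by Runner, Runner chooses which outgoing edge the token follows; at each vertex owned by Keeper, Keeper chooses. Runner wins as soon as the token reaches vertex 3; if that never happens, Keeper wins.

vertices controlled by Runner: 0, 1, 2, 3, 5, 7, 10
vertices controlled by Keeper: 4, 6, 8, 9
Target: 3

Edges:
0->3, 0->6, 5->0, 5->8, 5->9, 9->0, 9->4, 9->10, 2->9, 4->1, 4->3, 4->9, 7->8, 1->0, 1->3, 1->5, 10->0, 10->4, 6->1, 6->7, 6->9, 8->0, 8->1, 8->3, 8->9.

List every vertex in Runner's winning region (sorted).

0, 1, 3, 5, 10

A0 = {3}
A1: add {0, 1} — 0 (Runner) has 0→3; 1 (Runner) has 1→3.
A2: add {5, 10} — 5 (Runner) has 5→0; 10 (Runner) has 10→0.
A3 = A2; e.g. 2 (Runner) has no edge into A2. Fixed point.
Runner's winning region = {0, 1, 3, 5, 10}.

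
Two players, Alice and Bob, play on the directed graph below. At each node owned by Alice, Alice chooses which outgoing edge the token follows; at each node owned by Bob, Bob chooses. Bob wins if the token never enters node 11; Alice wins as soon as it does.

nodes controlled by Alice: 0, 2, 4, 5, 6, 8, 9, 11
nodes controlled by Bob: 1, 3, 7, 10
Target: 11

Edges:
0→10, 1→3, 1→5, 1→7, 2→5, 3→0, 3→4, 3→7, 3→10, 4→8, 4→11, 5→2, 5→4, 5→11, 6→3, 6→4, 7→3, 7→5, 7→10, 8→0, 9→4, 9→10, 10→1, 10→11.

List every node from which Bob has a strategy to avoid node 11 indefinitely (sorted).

0, 1, 3, 7, 8, 10

A0 = {11}
A1: add {4, 5} — 4 (Alice) has 4→11; 5 (Alice) has 5→11.
A2: add {2, 6, 9} — 2 (Alice) has 2→5; 6 (Alice) has 6→4; 9 (Alice) has 9→4.
A3 = A2; e.g. 0 (Alice) has no edge into A2. Fixed point.
Alice's attractor = {2, 4, 5, 6, 9, 11}; Bob avoids the target exactly from the complement.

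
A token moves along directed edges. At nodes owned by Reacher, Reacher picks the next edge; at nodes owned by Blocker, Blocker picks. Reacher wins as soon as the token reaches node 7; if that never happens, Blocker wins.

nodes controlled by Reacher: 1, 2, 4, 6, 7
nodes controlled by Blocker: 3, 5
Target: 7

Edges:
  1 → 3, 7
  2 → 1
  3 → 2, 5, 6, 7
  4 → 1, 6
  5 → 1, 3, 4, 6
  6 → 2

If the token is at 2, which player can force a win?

A0 = {7}
A1: add {1} — 1 (Reacher) has 1→7.
A2: add {2, 4} — 2 (Reacher) has 2→1; 4 (Reacher) has 4→1.
2 ∈ A2, so Reacher can force the target.

Reacher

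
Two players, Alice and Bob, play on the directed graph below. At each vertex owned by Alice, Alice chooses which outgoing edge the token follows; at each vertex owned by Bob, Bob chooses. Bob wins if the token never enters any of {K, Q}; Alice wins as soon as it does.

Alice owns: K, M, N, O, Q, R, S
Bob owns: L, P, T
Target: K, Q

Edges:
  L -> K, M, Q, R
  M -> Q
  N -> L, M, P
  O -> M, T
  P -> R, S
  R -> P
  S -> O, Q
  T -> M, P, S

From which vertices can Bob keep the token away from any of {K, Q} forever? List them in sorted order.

A0 = {K, Q}
A1: add {M, S} — M (Alice) has M→Q; S (Alice) has S→Q.
A2: add {N, O} — N (Alice) has N→M; O (Alice) has O→M.
A3 = A2; e.g. L (Bob) can still go to R. Fixed point.
Alice's attractor = {K, M, N, O, Q, S}; Bob avoids the target exactly from the complement.

L, P, R, T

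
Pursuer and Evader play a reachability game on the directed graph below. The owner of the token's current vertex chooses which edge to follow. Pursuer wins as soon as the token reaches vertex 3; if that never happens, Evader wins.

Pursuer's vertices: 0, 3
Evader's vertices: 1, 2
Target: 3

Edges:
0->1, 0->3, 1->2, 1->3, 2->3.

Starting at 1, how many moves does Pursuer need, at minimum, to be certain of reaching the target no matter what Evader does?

A0 = {3}
A1: add {0, 2} — 0 (Pursuer) has 0→3; 2 (Evader): all of {3} already in.
A2: add {1} — 1 (Evader): all of {2, 3} already in.
A2 = all vertices. Fixed point.
1 enters the attractor at level 2, so Pursuer can force the target in 2 moves from there.

2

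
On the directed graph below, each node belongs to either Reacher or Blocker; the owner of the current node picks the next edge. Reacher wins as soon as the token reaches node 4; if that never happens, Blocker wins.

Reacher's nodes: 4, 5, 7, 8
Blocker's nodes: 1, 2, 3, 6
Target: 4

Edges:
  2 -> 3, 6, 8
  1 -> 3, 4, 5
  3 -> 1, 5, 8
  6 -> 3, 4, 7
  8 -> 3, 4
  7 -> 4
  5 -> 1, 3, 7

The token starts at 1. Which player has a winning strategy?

A0 = {4}
A1: add {7, 8} — 7 (Reacher) has 7→4; 8 (Reacher) has 8→4.
A2: add {5} — 5 (Reacher) has 5→7.
A3 = A2; e.g. 1 (Blocker) can still go to 3. Fixed point.
1 never enters the attractor, so Blocker can avoid the target forever.

Blocker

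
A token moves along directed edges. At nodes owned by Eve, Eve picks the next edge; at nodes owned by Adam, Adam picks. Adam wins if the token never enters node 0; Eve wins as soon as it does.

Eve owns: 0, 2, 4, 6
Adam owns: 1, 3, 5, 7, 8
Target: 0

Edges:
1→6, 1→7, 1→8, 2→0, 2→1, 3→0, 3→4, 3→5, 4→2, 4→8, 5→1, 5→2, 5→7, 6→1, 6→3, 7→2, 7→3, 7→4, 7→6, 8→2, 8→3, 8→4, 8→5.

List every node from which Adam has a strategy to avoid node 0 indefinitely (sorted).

A0 = {0}
A1: add {2} — 2 (Eve) has 2→0.
A2: add {4} — 4 (Eve) has 4→2.
A3 = A2; e.g. 1 (Adam) can still go to 6. Fixed point.
Eve's attractor = {0, 2, 4}; Adam avoids the target exactly from the complement.

1, 3, 5, 6, 7, 8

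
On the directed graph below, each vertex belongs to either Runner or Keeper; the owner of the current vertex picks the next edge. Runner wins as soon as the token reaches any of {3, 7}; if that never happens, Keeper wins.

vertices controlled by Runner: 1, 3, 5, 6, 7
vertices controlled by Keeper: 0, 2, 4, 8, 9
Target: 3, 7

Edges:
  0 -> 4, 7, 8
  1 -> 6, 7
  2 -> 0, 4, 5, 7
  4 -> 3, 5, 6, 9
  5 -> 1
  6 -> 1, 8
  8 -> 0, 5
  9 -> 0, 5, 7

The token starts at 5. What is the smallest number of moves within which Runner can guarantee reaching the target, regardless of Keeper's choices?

A0 = {3, 7}
A1: add {1} — 1 (Runner) has 1→7.
A2: add {5, 6} — 5 (Runner) has 5→1; 6 (Runner) has 6→1.
A3 = A2; e.g. 0 (Keeper) can still go to 4. Fixed point.
5 enters the attractor at level 2, so Runner can force the target in 2 moves from there.

2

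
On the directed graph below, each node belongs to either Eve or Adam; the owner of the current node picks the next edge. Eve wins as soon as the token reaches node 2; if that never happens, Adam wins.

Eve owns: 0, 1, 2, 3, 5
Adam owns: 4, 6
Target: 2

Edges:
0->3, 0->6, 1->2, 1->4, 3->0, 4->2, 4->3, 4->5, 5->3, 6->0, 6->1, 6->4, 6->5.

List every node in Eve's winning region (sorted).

1, 2

A0 = {2}
A1: add {1} — 1 (Eve) has 1→2.
A2 = A1; e.g. 0 (Eve) has no edge into A1. Fixed point.
Eve's winning region = {1, 2}.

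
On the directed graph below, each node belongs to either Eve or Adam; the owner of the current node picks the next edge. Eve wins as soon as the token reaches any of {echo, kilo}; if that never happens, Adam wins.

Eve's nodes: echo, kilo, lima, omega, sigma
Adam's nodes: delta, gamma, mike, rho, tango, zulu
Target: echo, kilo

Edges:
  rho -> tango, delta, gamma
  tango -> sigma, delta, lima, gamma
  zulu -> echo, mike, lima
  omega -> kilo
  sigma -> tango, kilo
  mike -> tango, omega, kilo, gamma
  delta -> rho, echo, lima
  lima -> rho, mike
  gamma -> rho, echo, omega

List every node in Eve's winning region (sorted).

echo, kilo, omega, sigma

A0 = {echo, kilo}
A1: add {omega, sigma} — omega (Eve) has omega→kilo; sigma (Eve) has sigma→kilo.
A2 = A1; e.g. rho (Adam) can still go to tango. Fixed point.
Eve's winning region = {echo, kilo, omega, sigma}.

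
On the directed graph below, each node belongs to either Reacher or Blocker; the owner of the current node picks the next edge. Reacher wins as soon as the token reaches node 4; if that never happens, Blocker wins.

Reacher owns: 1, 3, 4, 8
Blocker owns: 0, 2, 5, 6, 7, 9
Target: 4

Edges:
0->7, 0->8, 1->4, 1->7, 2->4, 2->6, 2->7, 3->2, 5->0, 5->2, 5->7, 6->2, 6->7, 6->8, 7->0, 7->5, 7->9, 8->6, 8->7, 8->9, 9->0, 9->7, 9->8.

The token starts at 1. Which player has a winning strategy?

Reacher

A0 = {4}
A1: add {1} — 1 (Reacher) has 1→4.
A2 = A1; e.g. 0 (Blocker) can still go to 7. Fixed point.
1 ∈ A1, so Reacher can force the target.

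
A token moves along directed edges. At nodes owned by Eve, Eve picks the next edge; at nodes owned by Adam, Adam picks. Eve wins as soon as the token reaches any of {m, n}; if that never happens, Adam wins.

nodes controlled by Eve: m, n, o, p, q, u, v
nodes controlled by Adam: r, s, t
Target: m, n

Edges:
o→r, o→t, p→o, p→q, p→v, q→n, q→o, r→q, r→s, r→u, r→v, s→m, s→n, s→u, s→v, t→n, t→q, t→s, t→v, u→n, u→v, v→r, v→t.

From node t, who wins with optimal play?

A0 = {m, n}
A1: add {q, u} — q (Eve) has q→n; u (Eve) has u→n.
A2: add {p} — p (Eve) has p→q.
A3 = A2; e.g. o (Eve) has no edge into A2. Fixed point.
t never enters the attractor, so Adam can avoid the target forever.

Adam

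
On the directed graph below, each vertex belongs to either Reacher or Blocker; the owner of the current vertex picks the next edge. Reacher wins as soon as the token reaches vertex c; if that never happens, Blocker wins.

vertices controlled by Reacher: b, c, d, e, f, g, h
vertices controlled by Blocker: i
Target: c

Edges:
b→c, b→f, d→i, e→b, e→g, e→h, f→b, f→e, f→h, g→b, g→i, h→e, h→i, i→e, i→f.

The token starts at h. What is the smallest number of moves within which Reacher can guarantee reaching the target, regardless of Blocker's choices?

A0 = {c}
A1: add {b} — b (Reacher) has b→c.
A2: add {e, f, g} — e (Reacher) has e→b; f (Reacher) has f→b; g (Reacher) has g→b.
A3: add {h, i} — h (Reacher) has h→e; i (Blocker): all of {e, f} already in.
h enters the attractor at level 3, so Reacher can force the target in 3 moves from there.

3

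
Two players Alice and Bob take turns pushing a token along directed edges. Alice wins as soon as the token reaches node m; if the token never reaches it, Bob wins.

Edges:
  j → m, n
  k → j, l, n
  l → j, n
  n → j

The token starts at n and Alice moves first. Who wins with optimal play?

Track states (vertex, player-to-move).
A0 = {(m,Alice), (m,Bob)}
A1: add {(j,Alice)}.
A2: add {(n,Bob)}.
A3: add {(k,Alice), (l,Alice)}.
A4 = A3; e.g. (j,Bob) stays out. (n,Alice) never enters ⇒ Bob avoids the target.

Bob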